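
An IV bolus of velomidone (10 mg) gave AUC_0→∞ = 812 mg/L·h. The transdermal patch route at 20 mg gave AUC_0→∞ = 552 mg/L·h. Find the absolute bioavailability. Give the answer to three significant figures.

F = 0.340

F = (AUC_ev / D_ev) / (AUC_iv / D_iv)
  = (552/20) / (812/10)
  = 27.6 / 81.2 = 0.3399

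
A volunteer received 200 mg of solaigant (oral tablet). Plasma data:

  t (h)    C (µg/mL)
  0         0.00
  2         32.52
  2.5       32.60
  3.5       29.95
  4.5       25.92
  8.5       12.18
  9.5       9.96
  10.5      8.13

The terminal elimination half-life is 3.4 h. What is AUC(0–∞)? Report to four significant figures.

AUC = 244.2 µg/mL·h

Trapezoidal AUC_0→10.5:
  [0→2]: (0.00+32.52)/2 × 2 = 32.52
  [2→2.5]: (32.52+32.60)/2 × 0.5 = 16.28
  [2.5→3.5]: (32.60+29.95)/2 × 1 = 31.275
  [3.5→4.5]: (29.95+25.92)/2 × 1 = 27.935
  [4.5→8.5]: (25.92+12.18)/2 × 4 = 76.2
  [8.5→9.5]: (12.18+9.96)/2 × 1 = 11.07
  [9.5→10.5]: (9.96+8.13)/2 × 1 = 9.045
  Sum = 204.325 µg/mL·h
k_e = ln2 / t½ = 0.693147 / 3.4 = 0.2039 h^-1
Extrapolated tail: C_last / k_e = 8.13 / 0.2039 = 39.872
AUC_0→∞ = 204.325 + 39.872 = 244.197 µg/mL·h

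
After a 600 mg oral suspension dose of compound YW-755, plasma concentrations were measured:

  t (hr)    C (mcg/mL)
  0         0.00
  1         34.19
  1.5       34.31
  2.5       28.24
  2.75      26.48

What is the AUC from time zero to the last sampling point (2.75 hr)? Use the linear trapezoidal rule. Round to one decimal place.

Trapezoidal AUC_0→2.75:
  [0→1]: (0.00+34.19)/2 × 1 = 17.095
  [1→1.5]: (34.19+34.31)/2 × 0.5 = 17.125
  [1.5→2.5]: (34.31+28.24)/2 × 1 = 31.275
  [2.5→2.75]: (28.24+26.48)/2 × 0.25 = 6.84
  Sum = 72.335 mcg/mL·hr

AUC = 72.3 mcg/mL·hr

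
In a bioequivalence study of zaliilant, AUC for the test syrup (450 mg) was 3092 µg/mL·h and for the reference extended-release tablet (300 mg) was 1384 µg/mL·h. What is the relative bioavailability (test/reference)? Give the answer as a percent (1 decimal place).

F_rel = 148.9%

F_rel = (AUC_test/D_test) / (AUC_ref/D_ref)
      = (3092/450) / (1384/300)
      = 6.87111 / 4.61333 = 1.4894 = 148.94%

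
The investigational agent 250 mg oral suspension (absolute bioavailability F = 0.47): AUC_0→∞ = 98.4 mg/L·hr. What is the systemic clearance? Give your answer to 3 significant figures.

CL = 1.19 L/hr

CL = F × Dose / AUC_0→∞
   = 0.47 × 250 / 98.4 = 1.19411 L/hr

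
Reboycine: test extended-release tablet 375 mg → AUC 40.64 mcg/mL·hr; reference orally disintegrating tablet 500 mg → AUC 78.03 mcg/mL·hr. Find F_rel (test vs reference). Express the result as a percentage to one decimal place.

F_rel = 69.4%

F_rel = (AUC_test/D_test) / (AUC_ref/D_ref)
      = (40.64/375) / (78.03/500)
      = 0.108373 / 0.15606 = 0.6944 = 69.44%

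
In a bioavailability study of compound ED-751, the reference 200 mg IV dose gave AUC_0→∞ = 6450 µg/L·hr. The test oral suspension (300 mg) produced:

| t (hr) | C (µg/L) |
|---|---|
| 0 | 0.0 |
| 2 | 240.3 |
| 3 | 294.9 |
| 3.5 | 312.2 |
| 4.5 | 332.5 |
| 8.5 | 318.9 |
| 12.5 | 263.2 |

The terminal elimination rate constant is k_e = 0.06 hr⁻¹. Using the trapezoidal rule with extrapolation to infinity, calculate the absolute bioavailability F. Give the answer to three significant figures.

F = 0.810

Trapezoidal AUC_0→12.5 (oral suspension):
  [0→2]: (0.0+240.3)/2 × 2 = 240.3
  [2→3]: (240.3+294.9)/2 × 1 = 267.6
  [3→3.5]: (294.9+312.2)/2 × 0.5 = 151.775
  [3.5→4.5]: (312.2+332.5)/2 × 1 = 322.35
  [4.5→8.5]: (332.5+318.9)/2 × 4 = 1302.8
  [8.5→12.5]: (318.9+263.2)/2 × 4 = 1164.2
  Sum = 3449.025 µg/L·hr
Tail: C_last/k_e = 263.2/0.06 = 4386.667
AUC_0→∞ (oral suspension) = 3449.025 + 4386.667 = 7835.692 µg/L·hr
F = (AUC_ev/D_ev)/(AUC_iv/D_iv) = (7835.692/300)/(6450/200) = 26.119/32.25 = 0.8099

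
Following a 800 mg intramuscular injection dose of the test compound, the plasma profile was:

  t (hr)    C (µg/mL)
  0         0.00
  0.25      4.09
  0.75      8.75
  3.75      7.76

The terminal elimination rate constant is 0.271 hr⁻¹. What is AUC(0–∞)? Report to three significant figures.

AUC = 57.1 µg/mL·hr

Trapezoidal AUC_0→3.75:
  [0→0.25]: (0.00+4.09)/2 × 0.25 = 0.51125
  [0.25→0.75]: (4.09+8.75)/2 × 0.5 = 3.21
  [0.75→3.75]: (8.75+7.76)/2 × 3 = 24.765
  Sum = 28.48625 µg/mL·hr
Extrapolated tail: C_last / k_e = 7.76 / 0.271 = 28.635
AUC_0→∞ = 28.48625 + 28.635 = 57.12125 µg/mL·hr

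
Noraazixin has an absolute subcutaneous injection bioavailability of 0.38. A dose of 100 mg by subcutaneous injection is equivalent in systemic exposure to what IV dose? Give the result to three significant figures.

D_iv = 38.0 mg

Systemic exposure from an extravascular dose = F × D_ev, so the equivalent IV dose is F × D_ev.
D_iv = F × D_ev = 0.38 × 100 = 38 mg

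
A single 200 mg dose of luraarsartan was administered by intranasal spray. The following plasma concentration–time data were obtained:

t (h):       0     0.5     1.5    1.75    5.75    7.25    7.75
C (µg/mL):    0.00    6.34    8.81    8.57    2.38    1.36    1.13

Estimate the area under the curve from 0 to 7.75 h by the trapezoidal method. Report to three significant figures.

Trapezoidal AUC_0→7.75:
  [0→0.5]: (0.00+6.34)/2 × 0.5 = 1.585
  [0.5→1.5]: (6.34+8.81)/2 × 1 = 7.575
  [1.5→1.75]: (8.81+8.57)/2 × 0.25 = 2.1725
  [1.75→5.75]: (8.57+2.38)/2 × 4 = 21.9
  [5.75→7.25]: (2.38+1.36)/2 × 1.5 = 2.805
  [7.25→7.75]: (1.36+1.13)/2 × 0.5 = 0.6225
  Sum = 36.66 µg/mL·h

AUC = 36.7 µg/mL·h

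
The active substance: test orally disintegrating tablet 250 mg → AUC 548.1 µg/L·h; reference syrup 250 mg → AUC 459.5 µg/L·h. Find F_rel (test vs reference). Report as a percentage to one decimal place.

F_rel = (AUC_test/D_test) / (AUC_ref/D_ref)
      = (548.1/250) / (459.5/250)
      = 2.1924 / 1.838 = 1.1928 = 119.28%

F_rel = 119.3%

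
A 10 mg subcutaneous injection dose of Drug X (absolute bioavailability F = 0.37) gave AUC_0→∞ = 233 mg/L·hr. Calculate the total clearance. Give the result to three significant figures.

CL = 0.0159 L/hr

CL = F × Dose / AUC_0→∞
   = 0.37 × 10 / 233 = 0.0158798 L/hr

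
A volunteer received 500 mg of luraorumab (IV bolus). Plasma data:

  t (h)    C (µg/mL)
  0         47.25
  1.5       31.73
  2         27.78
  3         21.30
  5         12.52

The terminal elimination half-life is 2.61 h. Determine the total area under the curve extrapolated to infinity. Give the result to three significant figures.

Trapezoidal AUC_0→5:
  [0→1.5]: (47.25+31.73)/2 × 1.5 = 59.235
  [1.5→2]: (31.73+27.78)/2 × 0.5 = 14.8775
  [2→3]: (27.78+21.30)/2 × 1 = 24.54
  [3→5]: (21.30+12.52)/2 × 2 = 33.82
  Sum = 132.4725 µg/mL·h
k_e = ln2 / t½ = 0.693147 / 2.61 = 0.2656 h^-1
Extrapolated tail: C_last / k_e = 12.52 / 0.2656 = 47.139
AUC_0→∞ = 132.4725 + 47.139 = 179.6115 µg/mL·h

AUC = 180 µg/mL·h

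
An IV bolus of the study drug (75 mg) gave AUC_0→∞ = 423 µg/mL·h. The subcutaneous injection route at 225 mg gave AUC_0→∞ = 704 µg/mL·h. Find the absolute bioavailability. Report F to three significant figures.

F = 0.555

F = (AUC_ev / D_ev) / (AUC_iv / D_iv)
  = (704/225) / (423/75)
  = 3.12889 / 5.64 = 0.5548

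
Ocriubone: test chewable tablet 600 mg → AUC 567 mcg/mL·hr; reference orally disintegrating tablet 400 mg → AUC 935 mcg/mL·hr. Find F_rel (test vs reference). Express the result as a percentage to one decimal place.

F_rel = 40.4%

F_rel = (AUC_test/D_test) / (AUC_ref/D_ref)
      = (567/600) / (935/400)
      = 0.945 / 2.3375 = 0.4043 = 40.43%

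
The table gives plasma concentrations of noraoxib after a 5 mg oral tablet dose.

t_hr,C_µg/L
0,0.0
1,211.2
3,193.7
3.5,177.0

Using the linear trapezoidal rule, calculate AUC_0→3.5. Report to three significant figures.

AUC = 603 µg/L·hr

Trapezoidal AUC_0→3.5:
  [0→1]: (0.0+211.2)/2 × 1 = 105.6
  [1→3]: (211.2+193.7)/2 × 2 = 404.9
  [3→3.5]: (193.7+177.0)/2 × 0.5 = 92.675
  Sum = 603.175 µg/L·hr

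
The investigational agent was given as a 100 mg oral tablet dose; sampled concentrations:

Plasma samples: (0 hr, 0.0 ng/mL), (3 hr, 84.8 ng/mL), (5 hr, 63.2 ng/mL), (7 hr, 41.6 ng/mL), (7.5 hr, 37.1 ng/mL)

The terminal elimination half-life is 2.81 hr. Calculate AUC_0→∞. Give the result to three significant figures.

Trapezoidal AUC_0→7.5:
  [0→3]: (0.0+84.8)/2 × 3 = 127.2
  [3→5]: (84.8+63.2)/2 × 2 = 148.0
  [5→7]: (63.2+41.6)/2 × 2 = 104.8
  [7→7.5]: (41.6+37.1)/2 × 0.5 = 19.675
  Sum = 399.675 ng/mL·hr
k_e = ln2 / t½ = 0.693147 / 2.81 = 0.2467 hr^-1
Extrapolated tail: C_last / k_e = 37.1 / 0.2467 = 150.385
AUC_0→∞ = 399.675 + 150.385 = 550.06 ng/mL·hr

AUC = 550 ng/mL·hr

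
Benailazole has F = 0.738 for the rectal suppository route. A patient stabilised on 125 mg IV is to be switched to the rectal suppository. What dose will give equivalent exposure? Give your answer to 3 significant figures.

D_rectal = 169 mg

For equal systemic exposure: F × D_ev = D_iv
D_ev = D_iv / F = 125 / 0.738 = 169.377 mg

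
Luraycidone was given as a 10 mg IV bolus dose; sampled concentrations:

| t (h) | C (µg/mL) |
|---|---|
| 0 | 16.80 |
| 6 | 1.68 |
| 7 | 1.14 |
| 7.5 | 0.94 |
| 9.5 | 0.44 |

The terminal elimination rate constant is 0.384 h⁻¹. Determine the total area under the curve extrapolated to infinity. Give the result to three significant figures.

AUC = 59.9 µg/mL·h

Trapezoidal AUC_0→9.5:
  [0→6]: (16.80+1.68)/2 × 6 = 55.44
  [6→7]: (1.68+1.14)/2 × 1 = 1.41
  [7→7.5]: (1.14+0.94)/2 × 0.5 = 0.52
  [7.5→9.5]: (0.94+0.44)/2 × 2 = 1.38
  Sum = 58.75 µg/mL·h
Extrapolated tail: C_last / k_e = 0.44 / 0.384 = 1.146
AUC_0→∞ = 58.75 + 1.146 = 59.896 µg/mL·h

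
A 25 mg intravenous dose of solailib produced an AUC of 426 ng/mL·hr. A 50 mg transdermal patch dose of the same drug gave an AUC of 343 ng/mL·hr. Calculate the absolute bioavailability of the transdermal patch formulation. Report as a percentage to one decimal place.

F = 40.3%

F = (AUC_ev / D_ev) / (AUC_iv / D_iv)
  = (343/50) / (426/25)
  = 6.86 / 17.04 = 0.4026
  = 40.26%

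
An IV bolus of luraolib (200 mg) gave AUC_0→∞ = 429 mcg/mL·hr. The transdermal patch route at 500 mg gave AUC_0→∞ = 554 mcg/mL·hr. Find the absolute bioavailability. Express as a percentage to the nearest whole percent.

F = 52%

F = (AUC_ev / D_ev) / (AUC_iv / D_iv)
  = (554/500) / (429/200)
  = 1.108 / 2.145 = 0.5166
  = 51.66%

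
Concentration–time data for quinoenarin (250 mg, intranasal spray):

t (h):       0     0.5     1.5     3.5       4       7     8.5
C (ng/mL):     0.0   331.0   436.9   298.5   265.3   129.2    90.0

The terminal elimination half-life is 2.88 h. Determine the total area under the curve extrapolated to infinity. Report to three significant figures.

Trapezoidal AUC_0→8.5:
  [0→0.5]: (0.0+331.0)/2 × 0.5 = 82.75
  [0.5→1.5]: (331.0+436.9)/2 × 1 = 383.95
  [1.5→3.5]: (436.9+298.5)/2 × 2 = 735.4
  [3.5→4]: (298.5+265.3)/2 × 0.5 = 140.95
  [4→7]: (265.3+129.2)/2 × 3 = 591.75
  [7→8.5]: (129.2+90.0)/2 × 1.5 = 164.4
  Sum = 2099.2 ng/mL·h
k_e = ln2 / t½ = 0.693147 / 2.88 = 0.2407 h^-1
Extrapolated tail: C_last / k_e = 90.0 / 0.2407 = 373.909
AUC_0→∞ = 2099.2 + 373.909 = 2473.109 ng/mL·h

AUC = 2470 ng/mL·h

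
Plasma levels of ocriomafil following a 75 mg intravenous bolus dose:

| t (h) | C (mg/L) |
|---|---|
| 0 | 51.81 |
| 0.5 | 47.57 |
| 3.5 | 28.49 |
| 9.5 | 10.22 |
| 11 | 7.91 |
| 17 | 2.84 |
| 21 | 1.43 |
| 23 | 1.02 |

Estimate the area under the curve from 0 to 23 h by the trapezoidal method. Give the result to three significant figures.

Trapezoidal AUC_0→23:
  [0→0.5]: (51.81+47.57)/2 × 0.5 = 24.845
  [0.5→3.5]: (47.57+28.49)/2 × 3 = 114.09
  [3.5→9.5]: (28.49+10.22)/2 × 6 = 116.13
  [9.5→11]: (10.22+7.91)/2 × 1.5 = 13.5975
  [11→17]: (7.91+2.84)/2 × 6 = 32.25
  [17→21]: (2.84+1.43)/2 × 4 = 8.54
  [21→23]: (1.43+1.02)/2 × 2 = 2.45
  Sum = 311.9025 mg/L·h

AUC = 312 mg/L·h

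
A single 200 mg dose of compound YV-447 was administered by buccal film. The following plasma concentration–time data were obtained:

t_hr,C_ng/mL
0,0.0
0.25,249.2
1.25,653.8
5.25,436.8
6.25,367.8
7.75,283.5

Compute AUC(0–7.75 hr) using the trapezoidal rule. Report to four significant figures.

AUC = 3555 ng/mL·hr

Trapezoidal AUC_0→7.75:
  [0→0.25]: (0.0+249.2)/2 × 0.25 = 31.15
  [0.25→1.25]: (249.2+653.8)/2 × 1 = 451.5
  [1.25→5.25]: (653.8+436.8)/2 × 4 = 2181.2
  [5.25→6.25]: (436.8+367.8)/2 × 1 = 402.3
  [6.25→7.75]: (367.8+283.5)/2 × 1.5 = 488.475
  Sum = 3554.625 ng/mL·hr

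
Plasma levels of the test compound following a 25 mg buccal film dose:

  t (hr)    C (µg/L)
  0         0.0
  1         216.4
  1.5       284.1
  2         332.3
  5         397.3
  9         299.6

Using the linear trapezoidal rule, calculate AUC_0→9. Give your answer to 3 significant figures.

Trapezoidal AUC_0→9:
  [0→1]: (0.0+216.4)/2 × 1 = 108.2
  [1→1.5]: (216.4+284.1)/2 × 0.5 = 125.125
  [1.5→2]: (284.1+332.3)/2 × 0.5 = 154.1
  [2→5]: (332.3+397.3)/2 × 3 = 1094.4
  [5→9]: (397.3+299.6)/2 × 4 = 1393.8
  Sum = 2875.625 µg/L·hr

AUC = 2880 µg/L·hr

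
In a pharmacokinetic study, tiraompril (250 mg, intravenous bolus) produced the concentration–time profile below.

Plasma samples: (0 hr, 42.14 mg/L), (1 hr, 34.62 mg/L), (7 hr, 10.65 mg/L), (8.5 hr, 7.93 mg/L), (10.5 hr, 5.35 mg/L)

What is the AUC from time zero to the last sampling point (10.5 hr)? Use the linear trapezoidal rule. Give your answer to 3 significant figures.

Trapezoidal AUC_0→10.5:
  [0→1]: (42.14+34.62)/2 × 1 = 38.38
  [1→7]: (34.62+10.65)/2 × 6 = 135.81
  [7→8.5]: (10.65+7.93)/2 × 1.5 = 13.935
  [8.5→10.5]: (7.93+5.35)/2 × 2 = 13.28
  Sum = 201.405 mg/L·hr

AUC = 201 mg/L·hr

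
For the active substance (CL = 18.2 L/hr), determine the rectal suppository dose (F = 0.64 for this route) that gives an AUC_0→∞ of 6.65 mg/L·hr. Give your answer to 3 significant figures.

Dose = CL × AUC_0→∞ / F
     = 18.2 × 6.65 / 0.64 = 189.109 mg

Dose = 189 mg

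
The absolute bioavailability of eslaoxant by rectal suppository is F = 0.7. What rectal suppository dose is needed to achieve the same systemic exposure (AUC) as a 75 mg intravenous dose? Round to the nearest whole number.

For equal systemic exposure: F × D_ev = D_iv
D_ev = D_iv / F = 75 / 0.7 = 107.143 mg

D_rectal = 107 mg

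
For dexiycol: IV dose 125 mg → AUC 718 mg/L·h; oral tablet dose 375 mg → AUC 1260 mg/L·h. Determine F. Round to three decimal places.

F = 0.585

F = (AUC_ev / D_ev) / (AUC_iv / D_iv)
  = (1260/375) / (718/125)
  = 3.36 / 5.744 = 0.5850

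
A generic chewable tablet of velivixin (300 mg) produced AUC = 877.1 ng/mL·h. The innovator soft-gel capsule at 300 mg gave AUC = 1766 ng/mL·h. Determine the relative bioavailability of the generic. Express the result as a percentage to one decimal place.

F_rel = 49.7%

F_rel = (AUC_test/D_test) / (AUC_ref/D_ref)
      = (877.1/300) / (1766/300)
      = 2.92367 / 5.88667 = 0.4967 = 49.67%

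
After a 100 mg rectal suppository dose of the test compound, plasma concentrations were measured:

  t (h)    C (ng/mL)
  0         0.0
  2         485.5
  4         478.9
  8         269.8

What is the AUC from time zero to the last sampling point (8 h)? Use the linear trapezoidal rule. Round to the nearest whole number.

Trapezoidal AUC_0→8:
  [0→2]: (0.0+485.5)/2 × 2 = 485.5
  [2→4]: (485.5+478.9)/2 × 2 = 964.4
  [4→8]: (478.9+269.8)/2 × 4 = 1497.4
  Sum = 2947.3 ng/mL·h

AUC = 2947 ng/mL·h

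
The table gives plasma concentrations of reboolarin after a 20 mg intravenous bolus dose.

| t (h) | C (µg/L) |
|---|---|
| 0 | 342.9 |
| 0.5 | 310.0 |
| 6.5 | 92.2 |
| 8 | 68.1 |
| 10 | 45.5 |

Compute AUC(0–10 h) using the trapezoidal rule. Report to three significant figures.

Trapezoidal AUC_0→10:
  [0→0.5]: (342.9+310.0)/2 × 0.5 = 163.225
  [0.5→6.5]: (310.0+92.2)/2 × 6 = 1206.6
  [6.5→8]: (92.2+68.1)/2 × 1.5 = 120.225
  [8→10]: (68.1+45.5)/2 × 2 = 113.6
  Sum = 1603.65 µg/L·h

AUC = 1600 µg/L·h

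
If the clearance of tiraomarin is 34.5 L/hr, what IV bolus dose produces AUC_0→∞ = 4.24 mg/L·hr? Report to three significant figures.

Dose = 146 mg

Dose_iv = CL × AUC_0→∞
     = 34.5 × 4.24 = 146.28 mg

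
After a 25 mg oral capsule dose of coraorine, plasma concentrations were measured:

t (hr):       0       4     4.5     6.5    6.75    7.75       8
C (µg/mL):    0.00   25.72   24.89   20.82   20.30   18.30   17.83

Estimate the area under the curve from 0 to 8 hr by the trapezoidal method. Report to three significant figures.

Trapezoidal AUC_0→8:
  [0→4]: (0.00+25.72)/2 × 4 = 51.44
  [4→4.5]: (25.72+24.89)/2 × 0.5 = 12.6525
  [4.5→6.5]: (24.89+20.82)/2 × 2 = 45.71
  [6.5→6.75]: (20.82+20.30)/2 × 0.25 = 5.14
  [6.75→7.75]: (20.30+18.30)/2 × 1 = 19.3
  [7.75→8]: (18.30+17.83)/2 × 0.25 = 4.51625
  Sum = 138.75875 µg/mL·hr

AUC = 139 µg/mL·hr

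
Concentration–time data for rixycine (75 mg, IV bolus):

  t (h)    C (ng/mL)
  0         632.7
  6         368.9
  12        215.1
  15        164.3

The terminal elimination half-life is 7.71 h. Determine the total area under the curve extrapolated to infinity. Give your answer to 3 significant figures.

AUC = 7150 ng/mL·h

Trapezoidal AUC_0→15:
  [0→6]: (632.7+368.9)/2 × 6 = 3004.8
  [6→12]: (368.9+215.1)/2 × 6 = 1752.0
  [12→15]: (215.1+164.3)/2 × 3 = 569.1
  Sum = 5325.9 ng/mL·h
k_e = ln2 / t½ = 0.693147 / 7.71 = 0.0899 h^-1
Extrapolated tail: C_last / k_e = 164.3 / 0.0899 = 1827.586
AUC_0→∞ = 5325.9 + 1827.586 = 7153.486 ng/mL·h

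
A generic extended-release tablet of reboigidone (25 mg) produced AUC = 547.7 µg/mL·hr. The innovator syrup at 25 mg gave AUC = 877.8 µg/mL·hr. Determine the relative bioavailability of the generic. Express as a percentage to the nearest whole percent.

F_rel = (AUC_test/D_test) / (AUC_ref/D_ref)
      = (547.7/25) / (877.8/25)
      = 21.908 / 35.112 = 0.6239 = 62.39%

F_rel = 62%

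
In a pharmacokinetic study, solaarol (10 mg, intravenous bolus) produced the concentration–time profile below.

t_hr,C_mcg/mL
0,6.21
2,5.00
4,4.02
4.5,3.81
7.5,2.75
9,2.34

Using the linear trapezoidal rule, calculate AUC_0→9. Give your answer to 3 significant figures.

Trapezoidal AUC_0→9:
  [0→2]: (6.21+5.00)/2 × 2 = 11.21
  [2→4]: (5.00+4.02)/2 × 2 = 9.02
  [4→4.5]: (4.02+3.81)/2 × 0.5 = 1.9575
  [4.5→7.5]: (3.81+2.75)/2 × 3 = 9.84
  [7.5→9]: (2.75+2.34)/2 × 1.5 = 3.8175
  Sum = 35.845 mcg/mL·hr

AUC = 35.8 mcg/mL·hr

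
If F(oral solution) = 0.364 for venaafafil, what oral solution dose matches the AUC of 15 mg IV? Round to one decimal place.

D_oral = 41.2 mg

For equal systemic exposure: F × D_ev = D_iv
D_ev = D_iv / F = 15 / 0.364 = 41.2088 mg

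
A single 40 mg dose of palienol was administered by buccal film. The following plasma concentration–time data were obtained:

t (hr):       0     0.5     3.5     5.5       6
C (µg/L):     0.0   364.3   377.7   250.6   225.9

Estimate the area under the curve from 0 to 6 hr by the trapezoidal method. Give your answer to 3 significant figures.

Trapezoidal AUC_0→6:
  [0→0.5]: (0.0+364.3)/2 × 0.5 = 91.075
  [0.5→3.5]: (364.3+377.7)/2 × 3 = 1113.0
  [3.5→5.5]: (377.7+250.6)/2 × 2 = 628.3
  [5.5→6]: (250.6+225.9)/2 × 0.5 = 119.125
  Sum = 1951.5 µg/L·hr

AUC = 1950 µg/L·hr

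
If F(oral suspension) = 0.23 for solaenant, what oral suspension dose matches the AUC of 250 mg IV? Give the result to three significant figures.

For equal systemic exposure: F × D_ev = D_iv
D_ev = D_iv / F = 250 / 0.23 = 1086.96 mg

D_oral = 1090 mg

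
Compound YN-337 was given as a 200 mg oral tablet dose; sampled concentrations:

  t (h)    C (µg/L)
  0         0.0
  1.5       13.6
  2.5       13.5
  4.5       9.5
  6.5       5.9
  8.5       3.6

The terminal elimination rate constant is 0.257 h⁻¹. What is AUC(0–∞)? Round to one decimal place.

Trapezoidal AUC_0→8.5:
  [0→1.5]: (0.0+13.6)/2 × 1.5 = 10.2
  [1.5→2.5]: (13.6+13.5)/2 × 1 = 13.55
  [2.5→4.5]: (13.5+9.5)/2 × 2 = 23.0
  [4.5→6.5]: (9.5+5.9)/2 × 2 = 15.4
  [6.5→8.5]: (5.9+3.6)/2 × 2 = 9.5
  Sum = 71.65 µg/L·h
Extrapolated tail: C_last / k_e = 3.6 / 0.257 = 14.008
AUC_0→∞ = 71.65 + 14.008 = 85.658 µg/L·h

AUC = 85.7 µg/L·h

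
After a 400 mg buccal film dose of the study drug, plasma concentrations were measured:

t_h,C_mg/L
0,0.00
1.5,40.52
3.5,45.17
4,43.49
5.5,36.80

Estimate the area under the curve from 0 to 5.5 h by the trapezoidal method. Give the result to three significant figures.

Trapezoidal AUC_0→5.5:
  [0→1.5]: (0.00+40.52)/2 × 1.5 = 30.39
  [1.5→3.5]: (40.52+45.17)/2 × 2 = 85.69
  [3.5→4]: (45.17+43.49)/2 × 0.5 = 22.165
  [4→5.5]: (43.49+36.80)/2 × 1.5 = 60.2175
  Sum = 198.4625 mg/L·h

AUC = 198 mg/L·h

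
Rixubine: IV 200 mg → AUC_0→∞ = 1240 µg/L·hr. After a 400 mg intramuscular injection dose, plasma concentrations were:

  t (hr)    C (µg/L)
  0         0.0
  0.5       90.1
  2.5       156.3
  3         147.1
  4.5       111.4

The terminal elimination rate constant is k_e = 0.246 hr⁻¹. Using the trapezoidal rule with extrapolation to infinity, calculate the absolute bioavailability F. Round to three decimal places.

Trapezoidal AUC_0→4.5 (intramuscular injection):
  [0→0.5]: (0.0+90.1)/2 × 0.5 = 22.525
  [0.5→2.5]: (90.1+156.3)/2 × 2 = 246.4
  [2.5→3]: (156.3+147.1)/2 × 0.5 = 75.85
  [3→4.5]: (147.1+111.4)/2 × 1.5 = 193.875
  Sum = 538.65 µg/L·hr
Tail: C_last/k_e = 111.4/0.246 = 452.846
AUC_0→∞ (intramuscular injection) = 538.65 + 452.846 = 991.496 µg/L·hr
F = (AUC_ev/D_ev)/(AUC_iv/D_iv) = (991.496/400)/(1240/200) = 2.47874/6.2 = 0.3998

F = 0.400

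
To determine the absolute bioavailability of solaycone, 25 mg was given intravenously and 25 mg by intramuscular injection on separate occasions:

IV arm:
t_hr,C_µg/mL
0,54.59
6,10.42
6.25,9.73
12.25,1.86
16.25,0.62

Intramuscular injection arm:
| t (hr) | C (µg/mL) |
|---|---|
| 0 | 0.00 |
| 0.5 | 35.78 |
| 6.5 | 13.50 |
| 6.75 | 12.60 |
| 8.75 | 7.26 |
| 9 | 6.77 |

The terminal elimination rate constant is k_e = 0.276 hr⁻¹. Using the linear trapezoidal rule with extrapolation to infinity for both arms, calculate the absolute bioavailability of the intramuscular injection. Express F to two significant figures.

Trapezoidal AUC_0→16.25 (IV):
  [0→6]: (54.59+10.42)/2 × 6 = 195.03
  [6→6.25]: (10.42+9.73)/2 × 0.25 = 2.51875
  [6.25→12.25]: (9.73+1.86)/2 × 6 = 34.77
  [12.25→16.25]: (1.86+0.62)/2 × 4 = 4.96
  Sum = 237.27875 µg/mL·hr
IV tail: 0.62/0.276 = 2.246; AUC_iv,0→∞ = 237.27875 + 2.246 = 239.52475 µg/mL·hr
Trapezoidal AUC_0→9 (intramuscular injection):
  [0→0.5]: (0.00+35.78)/2 × 0.5 = 8.945
  [0.5→6.5]: (35.78+13.50)/2 × 6 = 147.84
  [6.5→6.75]: (13.50+12.60)/2 × 0.25 = 3.2625
  [6.75→8.75]: (12.60+7.26)/2 × 2 = 19.86
  [8.75→9]: (7.26+6.77)/2 × 0.25 = 1.75375
  Sum = 181.66125 µg/mL·hr
intramuscular injection tail: 6.77/0.276 = 24.529; AUC_ev,0→∞ = 181.66125 + 24.529 = 206.19025 µg/mL·hr
F = (AUC_ev/D_ev)/(AUC_iv/D_iv) = (206.19025/25)/(239.52475/25) = 8.24761/9.58099 = 0.8608

F = 0.86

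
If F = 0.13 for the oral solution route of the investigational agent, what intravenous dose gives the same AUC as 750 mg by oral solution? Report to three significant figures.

D_iv = 97.5 mg

Systemic exposure from an extravascular dose = F × D_ev, so the equivalent IV dose is F × D_ev.
D_iv = F × D_ev = 0.13 × 750 = 97.5 mg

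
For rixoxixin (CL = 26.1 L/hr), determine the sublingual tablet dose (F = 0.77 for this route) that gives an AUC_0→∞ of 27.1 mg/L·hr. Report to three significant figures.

Dose = 919 mg

Dose = CL × AUC_0→∞ / F
     = 26.1 × 27.1 / 0.77 = 918.584 mg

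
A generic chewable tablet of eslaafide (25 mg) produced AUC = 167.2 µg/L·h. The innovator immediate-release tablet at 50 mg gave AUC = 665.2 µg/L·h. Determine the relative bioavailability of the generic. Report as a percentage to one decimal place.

F_rel = 50.3%

F_rel = (AUC_test/D_test) / (AUC_ref/D_ref)
      = (167.2/25) / (665.2/50)
      = 6.688 / 13.304 = 0.5027 = 50.27%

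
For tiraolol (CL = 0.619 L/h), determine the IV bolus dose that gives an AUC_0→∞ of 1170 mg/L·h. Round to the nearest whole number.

Dose = 724 mg

Dose_iv = CL × AUC_0→∞
     = 0.619 × 1170 = 724.23 mg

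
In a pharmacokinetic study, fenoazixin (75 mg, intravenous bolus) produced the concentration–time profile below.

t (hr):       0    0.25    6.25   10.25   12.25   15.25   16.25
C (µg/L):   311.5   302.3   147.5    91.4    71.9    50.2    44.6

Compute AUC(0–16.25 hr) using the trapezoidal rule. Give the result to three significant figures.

Trapezoidal AUC_0→16.25:
  [0→0.25]: (311.5+302.3)/2 × 0.25 = 76.725
  [0.25→6.25]: (302.3+147.5)/2 × 6 = 1349.4
  [6.25→10.25]: (147.5+91.4)/2 × 4 = 477.8
  [10.25→12.25]: (91.4+71.9)/2 × 2 = 163.3
  [12.25→15.25]: (71.9+50.2)/2 × 3 = 183.15
  [15.25→16.25]: (50.2+44.6)/2 × 1 = 47.4
  Sum = 2297.775 µg/L·hr

AUC = 2300 µg/L·hr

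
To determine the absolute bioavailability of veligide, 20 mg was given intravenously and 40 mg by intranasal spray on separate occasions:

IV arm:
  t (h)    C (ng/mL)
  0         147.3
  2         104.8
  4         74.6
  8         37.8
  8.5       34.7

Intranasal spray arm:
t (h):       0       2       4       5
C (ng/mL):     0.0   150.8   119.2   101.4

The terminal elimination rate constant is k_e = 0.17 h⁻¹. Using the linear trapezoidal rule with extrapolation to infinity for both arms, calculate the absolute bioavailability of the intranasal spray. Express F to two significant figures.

F = 0.64

Trapezoidal AUC_0→8.5 (IV):
  [0→2]: (147.3+104.8)/2 × 2 = 252.1
  [2→4]: (104.8+74.6)/2 × 2 = 179.4
  [4→8]: (74.6+37.8)/2 × 4 = 224.8
  [8→8.5]: (37.8+34.7)/2 × 0.5 = 18.125
  Sum = 674.425 ng/mL·h
IV tail: 34.7/0.17 = 204.118; AUC_iv,0→∞ = 674.425 + 204.118 = 878.543 ng/mL·h
Trapezoidal AUC_0→5 (intranasal spray):
  [0→2]: (0.0+150.8)/2 × 2 = 150.8
  [2→4]: (150.8+119.2)/2 × 2 = 270.0
  [4→5]: (119.2+101.4)/2 × 1 = 110.3
  Sum = 531.1 ng/mL·h
intranasal spray tail: 101.4/0.17 = 596.471; AUC_ev,0→∞ = 531.1 + 596.471 = 1127.571 ng/mL·h
F = (AUC_ev/D_ev)/(AUC_iv/D_iv) = (1127.571/40)/(878.543/20) = 28.189275/43.92715 = 0.6417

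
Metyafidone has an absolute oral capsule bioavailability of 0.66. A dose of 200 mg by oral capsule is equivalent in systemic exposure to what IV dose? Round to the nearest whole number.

Systemic exposure from an extravascular dose = F × D_ev, so the equivalent IV dose is F × D_ev.
D_iv = F × D_ev = 0.66 × 200 = 132 mg

D_iv = 132 mg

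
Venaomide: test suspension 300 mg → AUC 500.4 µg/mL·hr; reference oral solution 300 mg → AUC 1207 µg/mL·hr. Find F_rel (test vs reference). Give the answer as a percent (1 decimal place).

F_rel = (AUC_test/D_test) / (AUC_ref/D_ref)
      = (500.4/300) / (1207/300)
      = 1.668 / 4.02333 = 0.4146 = 41.46%

F_rel = 41.5%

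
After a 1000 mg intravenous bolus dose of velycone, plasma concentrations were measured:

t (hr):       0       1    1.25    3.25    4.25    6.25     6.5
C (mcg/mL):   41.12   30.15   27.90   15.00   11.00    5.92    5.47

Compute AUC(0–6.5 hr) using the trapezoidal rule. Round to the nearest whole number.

AUC = 117 mcg/mL·hr

Trapezoidal AUC_0→6.5:
  [0→1]: (41.12+30.15)/2 × 1 = 35.635
  [1→1.25]: (30.15+27.90)/2 × 0.25 = 7.25625
  [1.25→3.25]: (27.90+15.00)/2 × 2 = 42.9
  [3.25→4.25]: (15.00+11.00)/2 × 1 = 13.0
  [4.25→6.25]: (11.00+5.92)/2 × 2 = 16.92
  [6.25→6.5]: (5.92+5.47)/2 × 0.25 = 1.42375
  Sum = 117.135 mcg/mL·hr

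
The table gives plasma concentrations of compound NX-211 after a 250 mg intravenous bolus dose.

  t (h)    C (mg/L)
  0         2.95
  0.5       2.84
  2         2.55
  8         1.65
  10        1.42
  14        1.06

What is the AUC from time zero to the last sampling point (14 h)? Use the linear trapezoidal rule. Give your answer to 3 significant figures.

AUC = 26.1 mg/L·h

Trapezoidal AUC_0→14:
  [0→0.5]: (2.95+2.84)/2 × 0.5 = 1.4475
  [0.5→2]: (2.84+2.55)/2 × 1.5 = 4.0425
  [2→8]: (2.55+1.65)/2 × 6 = 12.6
  [8→10]: (1.65+1.42)/2 × 2 = 3.07
  [10→14]: (1.42+1.06)/2 × 4 = 4.96
  Sum = 26.12 mg/L·h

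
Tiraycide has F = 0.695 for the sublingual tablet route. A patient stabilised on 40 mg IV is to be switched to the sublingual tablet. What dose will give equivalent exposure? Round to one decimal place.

D_sublingual = 57.6 mg

For equal systemic exposure: F × D_ev = D_iv
D_ev = D_iv / F = 40 / 0.695 = 57.554 mg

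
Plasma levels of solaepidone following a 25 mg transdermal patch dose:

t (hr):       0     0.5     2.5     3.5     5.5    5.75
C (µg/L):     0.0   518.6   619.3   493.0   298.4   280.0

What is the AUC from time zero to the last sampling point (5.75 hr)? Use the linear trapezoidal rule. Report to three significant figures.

AUC = 2690 µg/L·hr

Trapezoidal AUC_0→5.75:
  [0→0.5]: (0.0+518.6)/2 × 0.5 = 129.65
  [0.5→2.5]: (518.6+619.3)/2 × 2 = 1137.9
  [2.5→3.5]: (619.3+493.0)/2 × 1 = 556.15
  [3.5→5.5]: (493.0+298.4)/2 × 2 = 791.4
  [5.5→5.75]: (298.4+280.0)/2 × 0.25 = 72.3
  Sum = 2687.4 µg/L·hr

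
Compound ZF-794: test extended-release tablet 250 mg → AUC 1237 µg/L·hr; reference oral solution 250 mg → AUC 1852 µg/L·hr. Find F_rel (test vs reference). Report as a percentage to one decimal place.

F_rel = (AUC_test/D_test) / (AUC_ref/D_ref)
      = (1237/250) / (1852/250)
      = 4.948 / 7.408 = 0.6679 = 66.79%

F_rel = 66.8%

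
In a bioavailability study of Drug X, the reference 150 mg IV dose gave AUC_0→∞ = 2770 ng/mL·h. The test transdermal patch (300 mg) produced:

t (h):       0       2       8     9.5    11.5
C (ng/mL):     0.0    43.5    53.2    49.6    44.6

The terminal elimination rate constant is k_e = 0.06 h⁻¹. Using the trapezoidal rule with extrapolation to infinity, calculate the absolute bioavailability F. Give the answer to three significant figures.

Trapezoidal AUC_0→11.5 (transdermal patch):
  [0→2]: (0.0+43.5)/2 × 2 = 43.5
  [2→8]: (43.5+53.2)/2 × 6 = 290.1
  [8→9.5]: (53.2+49.6)/2 × 1.5 = 77.1
  [9.5→11.5]: (49.6+44.6)/2 × 2 = 94.2
  Sum = 504.9 ng/mL·h
Tail: C_last/k_e = 44.6/0.06 = 743.333
AUC_0→∞ (transdermal patch) = 504.9 + 743.333 = 1248.233 ng/mL·h
F = (AUC_ev/D_ev)/(AUC_iv/D_iv) = (1248.233/300)/(2770/150) = 4.16078/18.4667 = 0.2253

F = 0.225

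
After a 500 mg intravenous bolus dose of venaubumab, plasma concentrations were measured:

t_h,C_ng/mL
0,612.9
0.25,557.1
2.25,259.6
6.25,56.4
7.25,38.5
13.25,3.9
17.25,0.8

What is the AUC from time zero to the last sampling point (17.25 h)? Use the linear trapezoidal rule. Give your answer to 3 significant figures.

Trapezoidal AUC_0→17.25:
  [0→0.25]: (612.9+557.1)/2 × 0.25 = 146.25
  [0.25→2.25]: (557.1+259.6)/2 × 2 = 816.7
  [2.25→6.25]: (259.6+56.4)/2 × 4 = 632.0
  [6.25→7.25]: (56.4+38.5)/2 × 1 = 47.45
  [7.25→13.25]: (38.5+3.9)/2 × 6 = 127.2
  [13.25→17.25]: (3.9+0.8)/2 × 4 = 9.4
  Sum = 1779.0 ng/mL·h

AUC = 1780 ng/mL·h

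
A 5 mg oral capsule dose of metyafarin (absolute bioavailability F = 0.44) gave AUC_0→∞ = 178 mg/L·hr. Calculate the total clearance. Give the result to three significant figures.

CL = F × Dose / AUC_0→∞
   = 0.44 × 5 / 178 = 0.0123596 L/hr

CL = 0.0124 L/hr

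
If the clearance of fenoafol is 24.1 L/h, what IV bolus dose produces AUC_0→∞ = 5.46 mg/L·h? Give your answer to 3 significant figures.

Dose = 132 mg

Dose_iv = CL × AUC_0→∞
     = 24.1 × 5.46 = 131.586 mg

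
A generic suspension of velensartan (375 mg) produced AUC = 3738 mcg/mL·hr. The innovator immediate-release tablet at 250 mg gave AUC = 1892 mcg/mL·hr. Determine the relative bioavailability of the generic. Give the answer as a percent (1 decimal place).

F_rel = (AUC_test/D_test) / (AUC_ref/D_ref)
      = (3738/375) / (1892/250)
      = 9.968 / 7.568 = 1.3171 = 131.71%

F_rel = 131.7%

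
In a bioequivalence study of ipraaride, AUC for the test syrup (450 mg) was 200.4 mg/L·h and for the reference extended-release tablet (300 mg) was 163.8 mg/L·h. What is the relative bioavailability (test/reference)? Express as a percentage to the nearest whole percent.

F_rel = 82%

F_rel = (AUC_test/D_test) / (AUC_ref/D_ref)
      = (200.4/450) / (163.8/300)
      = 0.445333 / 0.546 = 0.8156 = 81.56%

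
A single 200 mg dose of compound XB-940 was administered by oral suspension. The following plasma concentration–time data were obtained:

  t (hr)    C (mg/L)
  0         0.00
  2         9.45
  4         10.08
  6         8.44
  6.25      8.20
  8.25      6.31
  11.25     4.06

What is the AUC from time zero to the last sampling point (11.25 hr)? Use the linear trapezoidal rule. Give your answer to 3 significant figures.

Trapezoidal AUC_0→11.25:
  [0→2]: (0.00+9.45)/2 × 2 = 9.45
  [2→4]: (9.45+10.08)/2 × 2 = 19.53
  [4→6]: (10.08+8.44)/2 × 2 = 18.52
  [6→6.25]: (8.44+8.20)/2 × 0.25 = 2.08
  [6.25→8.25]: (8.20+6.31)/2 × 2 = 14.51
  [8.25→11.25]: (6.31+4.06)/2 × 3 = 15.555
  Sum = 79.645 mg/L·hr

AUC = 79.6 mg/L·hr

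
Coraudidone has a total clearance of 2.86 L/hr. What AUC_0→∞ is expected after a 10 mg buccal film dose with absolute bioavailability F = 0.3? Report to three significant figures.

AUC = 1.05 mg/L·hr

AUC_0→∞ = F × Dose / CL
        = 0.3 × 10 / 2.86 = 1.04895 mg/L·hr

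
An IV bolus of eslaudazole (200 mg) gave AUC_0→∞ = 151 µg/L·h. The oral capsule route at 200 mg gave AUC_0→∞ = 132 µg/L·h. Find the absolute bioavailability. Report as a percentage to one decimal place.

F = 87.4%

F = (AUC_ev / D_ev) / (AUC_iv / D_iv)
  = (132/200) / (151/200)
  = 0.66 / 0.755 = 0.8742
  = 87.42%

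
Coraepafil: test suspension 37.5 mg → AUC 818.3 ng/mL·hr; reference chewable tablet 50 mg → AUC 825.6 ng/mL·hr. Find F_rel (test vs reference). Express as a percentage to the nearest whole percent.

F_rel = 132%

F_rel = (AUC_test/D_test) / (AUC_ref/D_ref)
      = (818.3/37.5) / (825.6/50)
      = 21.8213 / 16.512 = 1.3215 = 132.15%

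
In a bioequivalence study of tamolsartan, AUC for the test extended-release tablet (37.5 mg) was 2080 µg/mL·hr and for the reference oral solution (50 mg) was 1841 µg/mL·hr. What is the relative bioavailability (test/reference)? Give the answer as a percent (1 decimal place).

F_rel = (AUC_test/D_test) / (AUC_ref/D_ref)
      = (2080/37.5) / (1841/50)
      = 55.4667 / 36.82 = 1.5064 = 150.64%

F_rel = 150.6%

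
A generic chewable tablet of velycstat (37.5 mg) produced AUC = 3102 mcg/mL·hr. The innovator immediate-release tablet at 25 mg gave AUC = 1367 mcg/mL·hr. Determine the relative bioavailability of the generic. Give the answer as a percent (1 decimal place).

F_rel = 151.3%

F_rel = (AUC_test/D_test) / (AUC_ref/D_ref)
      = (3102/37.5) / (1367/25)
      = 82.72 / 54.68 = 1.5128 = 151.28%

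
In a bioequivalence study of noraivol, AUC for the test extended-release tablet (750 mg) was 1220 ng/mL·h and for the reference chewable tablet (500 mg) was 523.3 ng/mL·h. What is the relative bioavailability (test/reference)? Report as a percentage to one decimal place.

F_rel = (AUC_test/D_test) / (AUC_ref/D_ref)
      = (1220/750) / (523.3/500)
      = 1.62667 / 1.0466 = 1.5542 = 155.42%

F_rel = 155.4%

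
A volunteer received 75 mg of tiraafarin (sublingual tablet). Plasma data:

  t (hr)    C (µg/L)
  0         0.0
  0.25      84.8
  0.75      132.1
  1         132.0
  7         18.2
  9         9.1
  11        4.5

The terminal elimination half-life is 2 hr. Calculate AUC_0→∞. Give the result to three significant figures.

AUC = 602 µg/L·hr

Trapezoidal AUC_0→11:
  [0→0.25]: (0.0+84.8)/2 × 0.25 = 10.6
  [0.25→0.75]: (84.8+132.1)/2 × 0.5 = 54.225
  [0.75→1]: (132.1+132.0)/2 × 0.25 = 33.0125
  [1→7]: (132.0+18.2)/2 × 6 = 450.6
  [7→9]: (18.2+9.1)/2 × 2 = 27.3
  [9→11]: (9.1+4.5)/2 × 2 = 13.6
  Sum = 589.3375 µg/L·hr
k_e = ln2 / t½ = 0.693147 / 2 = 0.3466 hr^-1
Extrapolated tail: C_last / k_e = 4.5 / 0.3466 = 12.983
AUC_0→∞ = 589.3375 + 12.983 = 602.3205 µg/L·hr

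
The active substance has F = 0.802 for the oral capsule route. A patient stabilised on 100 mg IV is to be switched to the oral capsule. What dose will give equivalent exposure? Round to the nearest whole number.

D_oral = 125 mg

For equal systemic exposure: F × D_ev = D_iv
D_ev = D_iv / F = 100 / 0.802 = 124.688 mg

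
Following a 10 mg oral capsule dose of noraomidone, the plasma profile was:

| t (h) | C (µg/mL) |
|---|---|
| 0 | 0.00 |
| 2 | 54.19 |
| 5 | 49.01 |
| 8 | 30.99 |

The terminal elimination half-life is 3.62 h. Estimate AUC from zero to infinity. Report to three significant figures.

AUC = 491 µg/mL·h

Trapezoidal AUC_0→8:
  [0→2]: (0.00+54.19)/2 × 2 = 54.19
  [2→5]: (54.19+49.01)/2 × 3 = 154.8
  [5→8]: (49.01+30.99)/2 × 3 = 120.0
  Sum = 328.99 µg/mL·h
k_e = ln2 / t½ = 0.693147 / 3.62 = 0.1915 h^-1
Extrapolated tail: C_last / k_e = 30.99 / 0.1915 = 161.828
AUC_0→∞ = 328.99 + 161.828 = 490.818 µg/mL·h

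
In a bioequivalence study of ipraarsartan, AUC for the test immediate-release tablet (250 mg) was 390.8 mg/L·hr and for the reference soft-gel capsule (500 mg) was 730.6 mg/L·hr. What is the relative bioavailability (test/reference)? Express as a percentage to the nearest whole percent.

F_rel = (AUC_test/D_test) / (AUC_ref/D_ref)
      = (390.8/250) / (730.6/500)
      = 1.5632 / 1.4612 = 1.0698 = 106.98%

F_rel = 107%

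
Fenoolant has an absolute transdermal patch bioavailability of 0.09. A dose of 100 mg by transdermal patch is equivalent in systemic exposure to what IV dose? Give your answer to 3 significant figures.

D_iv = 9.00 mg

Systemic exposure from an extravascular dose = F × D_ev, so the equivalent IV dose is F × D_ev.
D_iv = F × D_ev = 0.09 × 100 = 9 mg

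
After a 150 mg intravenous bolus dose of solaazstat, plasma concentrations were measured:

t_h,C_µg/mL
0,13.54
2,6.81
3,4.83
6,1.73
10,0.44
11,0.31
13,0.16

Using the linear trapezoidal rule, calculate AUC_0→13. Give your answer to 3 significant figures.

AUC = 41.2 µg/mL·h

Trapezoidal AUC_0→13:
  [0→2]: (13.54+6.81)/2 × 2 = 20.35
  [2→3]: (6.81+4.83)/2 × 1 = 5.82
  [3→6]: (4.83+1.73)/2 × 3 = 9.84
  [6→10]: (1.73+0.44)/2 × 4 = 4.34
  [10→11]: (0.44+0.31)/2 × 1 = 0.375
  [11→13]: (0.31+0.16)/2 × 2 = 0.47
  Sum = 41.195 µg/mL·h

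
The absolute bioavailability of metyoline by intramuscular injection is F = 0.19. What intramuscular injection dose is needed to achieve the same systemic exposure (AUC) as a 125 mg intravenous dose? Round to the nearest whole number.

For equal systemic exposure: F × D_ev = D_iv
D_ev = D_iv / F = 125 / 0.19 = 657.895 mg

D_intramuscular = 658 mg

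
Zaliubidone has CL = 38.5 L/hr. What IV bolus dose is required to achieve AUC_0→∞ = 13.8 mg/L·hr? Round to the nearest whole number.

Dose = 531 mg

Dose_iv = CL × AUC_0→∞
     = 38.5 × 13.8 = 531.3 mg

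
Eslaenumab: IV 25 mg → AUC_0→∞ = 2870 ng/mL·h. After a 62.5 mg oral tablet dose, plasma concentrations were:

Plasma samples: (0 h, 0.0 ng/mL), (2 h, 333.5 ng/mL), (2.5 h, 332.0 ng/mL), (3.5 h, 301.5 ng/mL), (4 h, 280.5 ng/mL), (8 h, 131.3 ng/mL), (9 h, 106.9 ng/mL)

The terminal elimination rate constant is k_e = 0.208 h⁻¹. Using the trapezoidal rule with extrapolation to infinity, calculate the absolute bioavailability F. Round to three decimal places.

Trapezoidal AUC_0→9 (oral tablet):
  [0→2]: (0.0+333.5)/2 × 2 = 333.5
  [2→2.5]: (333.5+332.0)/2 × 0.5 = 166.375
  [2.5→3.5]: (332.0+301.5)/2 × 1 = 316.75
  [3.5→4]: (301.5+280.5)/2 × 0.5 = 145.5
  [4→8]: (280.5+131.3)/2 × 4 = 823.6
  [8→9]: (131.3+106.9)/2 × 1 = 119.1
  Sum = 1904.825 ng/mL·h
Tail: C_last/k_e = 106.9/0.208 = 513.942
AUC_0→∞ (oral tablet) = 1904.825 + 513.942 = 2418.767 ng/mL·h
F = (AUC_ev/D_ev)/(AUC_iv/D_iv) = (2418.767/62.5)/(2870/25) = 38.700272/114.8 = 0.3371

F = 0.337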